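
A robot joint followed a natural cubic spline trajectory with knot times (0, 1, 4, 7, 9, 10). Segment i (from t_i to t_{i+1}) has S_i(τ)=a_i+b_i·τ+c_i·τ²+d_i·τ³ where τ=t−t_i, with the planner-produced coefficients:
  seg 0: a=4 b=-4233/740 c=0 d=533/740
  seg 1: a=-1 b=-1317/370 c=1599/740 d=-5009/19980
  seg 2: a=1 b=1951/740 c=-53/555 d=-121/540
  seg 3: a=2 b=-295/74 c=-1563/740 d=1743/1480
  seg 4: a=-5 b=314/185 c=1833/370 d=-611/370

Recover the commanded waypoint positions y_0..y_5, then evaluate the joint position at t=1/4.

y_0=4 y_1=-1 y_2=1 y_3=2 y_4=-5 y_5=0
S(1/4) = 24449/9472

y_0 = S_0(0) = a_0 = 4
y_1 = S_1(0) = a_1 = -1
y_2 = S_2(0) = a_2 = 1
y_3 = S_3(0) = a_3 = 2
y_4 = S_4(0) = a_4 = -5
y_5 = S_4(1) = 0
t_q=1/4 is in segment 0 (τ=1/4); S_0(τ)=24449/9472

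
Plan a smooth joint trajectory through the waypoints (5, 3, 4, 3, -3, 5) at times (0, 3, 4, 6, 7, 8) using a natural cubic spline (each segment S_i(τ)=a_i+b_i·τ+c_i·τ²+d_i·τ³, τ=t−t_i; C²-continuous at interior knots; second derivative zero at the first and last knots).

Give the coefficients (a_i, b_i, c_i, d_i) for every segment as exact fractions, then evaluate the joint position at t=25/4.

  seg 0: a=5 b=-6797/5718 c=0 d=995/17154
  seg 1: a=3 b=1079/2859 c=995/1906 d=575/5718
  seg 2: a=4 b=9853/5718 c=785/953 d=-5533/5718
  seg 3: a=3 b=-37703/5718 c=-4748/953 d=31883/5718
  seg 4: a=-3 b=485/2859 c=22387/1906 d=-22387/5718
S(25/4) = 137513/121984

Δ: Δ0=-2/3, Δ1=1, Δ2=-1/2, Δ3=-6, Δ4=8
row 1: diag=8, rhs=10; c'=1/8, d'=5/4
row 2: denom=6−1·1/8=47/8; d'=(-9−1·5/4)/(47/8)=-82/47
row 3: denom=6−2·16/47=250/47; d'=(-33−2·-82/47)/(250/47)=-1387/250
row 4: denom=4−1·47/250=953/250; d'=(84−1·-1387/250)/(953/250)=22387/953
back: M4=22387/953
back: M3=-1387/250−47/250·22387/953=-9496/953
back: M2=-82/47−16/47·-9496/953=1570/953
back: M1=5/4−1/8·1570/953=995/953
M: M0=0, M1=995/953, M2=1570/953, M3=-9496/953, M4=22387/953, M5=0
seg 0: a=5, c=M0/2=0, d=(M1−M0)/(6·3)=995/17154, b=Δ0−h0·(2M0+M1)/6=-6797/5718
seg 1: a=3, c=M1/2=995/1906, d=(M2−M1)/(6·1)=575/5718, b=Δ1−h1·(2M1+M2)/6=1079/2859
seg 2: a=4, c=M2/2=785/953, d=(M3−M2)/(6·2)=-5533/5718, b=Δ2−h2·(2M2+M3)/6=9853/5718
seg 3: a=3, c=M3/2=-4748/953, d=(M4−M3)/(6·1)=31883/5718, b=Δ3−h3·(2M3+M4)/6=-37703/5718
seg 4: a=-3, c=M4/2=22387/1906, d=(M5−M4)/(6·1)=-22387/5718, b=Δ4−h4·(2M4+M5)/6=485/2859
t_q=25/4 → seg 3, τ=1/4; S=3+-37703/5718·τ+-4748/953·τ²+31883/5718·τ³=137513/121984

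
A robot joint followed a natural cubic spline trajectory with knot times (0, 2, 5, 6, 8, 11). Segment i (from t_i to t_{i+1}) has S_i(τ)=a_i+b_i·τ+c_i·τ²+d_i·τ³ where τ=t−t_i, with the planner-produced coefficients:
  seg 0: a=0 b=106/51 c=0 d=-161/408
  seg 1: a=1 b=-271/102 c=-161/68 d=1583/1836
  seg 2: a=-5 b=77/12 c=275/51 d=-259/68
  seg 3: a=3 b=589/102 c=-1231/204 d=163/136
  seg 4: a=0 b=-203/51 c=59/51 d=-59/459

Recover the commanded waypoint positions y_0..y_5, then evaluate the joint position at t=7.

y_0 = S_0(0) = a_0 = 0
y_1 = S_1(0) = a_1 = 1
y_2 = S_2(0) = a_2 = -5
y_3 = S_3(0) = a_3 = 3
y_4 = S_4(0) = a_4 = 0
y_5 = S_4(3) = -5
t_q=7 is in segment 3 (τ=1); S_3(τ)=1607/408

y_0=0 y_1=1 y_2=-5 y_3=3 y_4=0 y_5=-5
S(7) = 1607/408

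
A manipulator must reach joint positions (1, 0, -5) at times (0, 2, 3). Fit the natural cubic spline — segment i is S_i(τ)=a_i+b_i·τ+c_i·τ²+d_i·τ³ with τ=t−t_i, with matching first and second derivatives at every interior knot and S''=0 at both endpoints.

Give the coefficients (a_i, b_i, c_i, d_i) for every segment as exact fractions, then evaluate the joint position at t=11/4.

  seg 0: a=1 b=1 c=0 d=-3/8
  seg 1: a=0 b=-7/2 c=-9/4 d=3/4
S(11/4) = -915/256

Δ: Δ0=-1/2, Δ1=-5
row 1: diag=6, rhs=-27; c'=1/6, d'=-9/2
back: M1=-9/2
M: M0=0, M1=-9/2, M2=0
seg 0: a=1, c=M0/2=0, d=(M1−M0)/(6·2)=-3/8, b=Δ0−h0·(2M0+M1)/6=1
seg 1: a=0, c=M1/2=-9/4, d=(M2−M1)/(6·1)=3/4, b=Δ1−h1·(2M1+M2)/6=-7/2
t_q=11/4 → seg 1, τ=3/4; S=0+-7/2·τ+-9/4·τ²+3/4·τ³=-915/256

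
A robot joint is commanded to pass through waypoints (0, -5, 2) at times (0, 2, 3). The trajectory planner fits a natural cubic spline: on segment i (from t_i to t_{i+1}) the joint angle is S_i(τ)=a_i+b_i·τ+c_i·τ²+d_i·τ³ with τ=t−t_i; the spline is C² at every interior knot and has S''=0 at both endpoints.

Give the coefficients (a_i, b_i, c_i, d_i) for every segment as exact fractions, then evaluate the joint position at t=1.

  seg 0: a=0 b=-17/3 c=0 d=19/24
  seg 1: a=-5 b=23/6 c=19/4 d=-19/12
S(1) = -39/8

Δ: Δ0=-5/2, Δ1=7
row 1: diag=6, rhs=57; c'=1/6, d'=19/2
back: M1=19/2
M: M0=0, M1=19/2, M2=0
seg 0: a=0, c=M0/2=0, d=(M1−M0)/(6·2)=19/24, b=Δ0−h0·(2M0+M1)/6=-17/3
seg 1: a=-5, c=M1/2=19/4, d=(M2−M1)/(6·1)=-19/12, b=Δ1−h1·(2M1+M2)/6=23/6
t_q=1 → seg 0, τ=1; S=0+-17/3·τ+0·τ²+19/24·τ³=-39/8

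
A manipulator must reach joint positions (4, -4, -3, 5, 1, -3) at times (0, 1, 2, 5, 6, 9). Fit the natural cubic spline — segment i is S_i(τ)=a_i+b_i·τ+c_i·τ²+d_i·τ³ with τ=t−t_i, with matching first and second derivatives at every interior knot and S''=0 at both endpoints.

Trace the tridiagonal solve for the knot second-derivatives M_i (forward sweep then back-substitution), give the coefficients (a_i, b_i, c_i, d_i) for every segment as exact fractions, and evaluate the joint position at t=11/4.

  seg 0: a=4 b=-1129/111 c=0 d=241/111
  seg 1: a=-4 b=-406/111 c=241/37 d=-206/111
  seg 2: a=-3 b=422/111 c=35/37 d=-49/111
  seg 3: a=5 b=-271/111 c=-112/37 d=163/111
  seg 4: a=1 b=-454/111 c=51/37 d=-17/111
S(11/4) = 467/2368

Δ: Δ0=-8, Δ1=1, Δ2=8/3, Δ3=-4, Δ4=-4/3
row 1: diag=4, rhs=54; c'=1/4, d'=27/2
row 2: denom=8−1·1/4=31/4; d'=(10−1·27/2)/(31/4)=-14/31
row 3: denom=8−3·12/31=212/31; d'=(-40−3·-14/31)/(212/31)=-599/106
row 4: denom=8−1·31/212=1665/212; d'=(16−1·-599/106)/(1665/212)=102/37
back: M4=102/37
back: M3=-599/106−31/212·102/37=-224/37
back: M2=-14/31−12/31·-224/37=70/37
back: M1=27/2−1/4·70/37=482/37
M: M0=0, M1=482/37, M2=70/37, M3=-224/37, M4=102/37, M5=0
seg 0: a=4, c=M0/2=0, d=(M1−M0)/(6·1)=241/111, b=Δ0−h0·(2M0+M1)/6=-1129/111
seg 1: a=-4, c=M1/2=241/37, d=(M2−M1)/(6·1)=-206/111, b=Δ1−h1·(2M1+M2)/6=-406/111
seg 2: a=-3, c=M2/2=35/37, d=(M3−M2)/(6·3)=-49/111, b=Δ2−h2·(2M2+M3)/6=422/111
seg 3: a=5, c=M3/2=-112/37, d=(M4−M3)/(6·1)=163/111, b=Δ3−h3·(2M3+M4)/6=-271/111
seg 4: a=1, c=M4/2=51/37, d=(M5−M4)/(6·3)=-17/111, b=Δ4−h4·(2M4+M5)/6=-454/111
t_q=11/4 → seg 2, τ=3/4; S=-3+422/111·τ+35/37·τ²+-49/111·τ³=467/2368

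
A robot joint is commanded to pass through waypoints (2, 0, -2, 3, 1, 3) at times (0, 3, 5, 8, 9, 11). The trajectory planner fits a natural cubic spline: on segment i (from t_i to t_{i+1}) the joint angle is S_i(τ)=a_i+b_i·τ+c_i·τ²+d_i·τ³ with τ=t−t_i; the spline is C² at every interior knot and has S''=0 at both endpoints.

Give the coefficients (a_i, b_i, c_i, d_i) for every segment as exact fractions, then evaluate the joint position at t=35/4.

Δ: Δ0=-2/3, Δ1=-1, Δ2=5/3, Δ3=-2, Δ4=1
row 1: diag=10, rhs=-2; c'=1/5, d'=-1/5
row 2: denom=10−2·1/5=48/5; d'=(16−2·-1/5)/(48/5)=41/24
row 3: denom=8−3·5/16=113/16; d'=(-22−3·41/24)/(113/16)=-434/113
row 4: denom=6−1·16/113=662/113; d'=(18−1·-434/113)/(662/113)=1234/331
back: M4=1234/331
back: M3=-434/113−16/113·1234/331=-1446/331
back: M2=41/24−5/16·-1446/331=3052/993
back: M1=-1/5−1/5·3052/993=-809/993
M: M0=0, M1=-809/993, M2=3052/993, M3=-1446/331, M4=1234/331, M5=0
seg 0: a=2, c=M0/2=0, d=(M1−M0)/(6·3)=-809/17874, b=Δ0−h0·(2M0+M1)/6=-515/1986
seg 1: a=0, c=M1/2=-809/1986, d=(M2−M1)/(6·2)=429/1324, b=Δ1−h1·(2M1+M2)/6=-1471/993
seg 2: a=-2, c=M2/2=1526/993, d=(M3−M2)/(6·3)=-3695/8937, b=Δ2−h2·(2M2+M3)/6=772/993
seg 3: a=3, c=M3/2=-723/331, d=(M4−M3)/(6·1)=1340/993, b=Δ3−h3·(2M3+M4)/6=-1157/993
seg 4: a=1, c=M4/2=617/331, d=(M5−M4)/(6·2)=-617/1986, b=Δ4−h4·(2M4+M5)/6=-1475/993
t_q=35/4 → seg 3, τ=3/4; S=3+-1157/993·τ+-723/331·τ²+1340/993·τ³=971/662

  seg 0: a=2 b=-515/1986 c=0 d=-809/17874
  seg 1: a=0 b=-1471/993 c=-809/1986 d=429/1324
  seg 2: a=-2 b=772/993 c=1526/993 d=-3695/8937
  seg 3: a=3 b=-1157/993 c=-723/331 d=1340/993
  seg 4: a=1 b=-1475/993 c=617/331 d=-617/1986
S(35/4) = 971/662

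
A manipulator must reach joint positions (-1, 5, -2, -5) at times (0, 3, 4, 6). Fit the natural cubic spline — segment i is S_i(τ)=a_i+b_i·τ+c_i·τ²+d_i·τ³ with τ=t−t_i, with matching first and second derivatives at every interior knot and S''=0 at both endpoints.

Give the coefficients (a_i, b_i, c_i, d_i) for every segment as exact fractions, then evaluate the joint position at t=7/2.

Δ: Δ0=2, Δ1=-7, Δ2=-3/2
row 1: diag=8, rhs=-54; c'=1/8, d'=-27/4
row 2: denom=6−1·1/8=47/8; d'=(33−1·-27/4)/(47/8)=318/47
back: M2=318/47
back: M1=-27/4−1/8·318/47=-357/47
M: M0=0, M1=-357/47, M2=318/47, M3=0
seg 0: a=-1, c=M0/2=0, d=(M1−M0)/(6·3)=-119/282, b=Δ0−h0·(2M0+M1)/6=545/94
seg 1: a=5, c=M1/2=-357/94, d=(M2−M1)/(6·1)=225/94, b=Δ1−h1·(2M1+M2)/6=-263/47
seg 2: a=-2, c=M2/2=159/47, d=(M3−M2)/(6·2)=-53/94, b=Δ2−h2·(2M2+M3)/6=-565/94
t_q=7/2 → seg 1, τ=1/2; S=5+-263/47·τ+-357/94·τ²+225/94·τ³=1167/752

  seg 0: a=-1 b=545/94 c=0 d=-119/282
  seg 1: a=5 b=-263/47 c=-357/94 d=225/94
  seg 2: a=-2 b=-565/94 c=159/47 d=-53/94
S(7/2) = 1167/752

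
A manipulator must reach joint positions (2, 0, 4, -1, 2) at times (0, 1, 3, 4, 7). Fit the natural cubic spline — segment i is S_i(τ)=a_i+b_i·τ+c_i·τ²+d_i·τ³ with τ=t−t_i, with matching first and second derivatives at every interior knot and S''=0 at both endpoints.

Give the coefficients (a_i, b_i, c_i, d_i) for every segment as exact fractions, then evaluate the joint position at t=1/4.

  seg 0: a=2 b=-406/125 c=0 d=156/125
  seg 1: a=0 b=62/125 c=468/125 d=-187/125
  seg 2: a=4 b=-62/25 c=-654/125 d=339/125
  seg 3: a=-1 b=-601/125 c=363/125 d=-121/375
S(1/4) = 483/400

Δ: Δ0=-2, Δ1=2, Δ2=-5, Δ3=1
row 1: diag=6, rhs=24; c'=1/3, d'=4
row 2: denom=6−2·1/3=16/3; d'=(-42−2·4)/(16/3)=-75/8
row 3: denom=8−1·3/16=125/16; d'=(36−1·-75/8)/(125/16)=726/125
back: M3=726/125
back: M2=-75/8−3/16·726/125=-1308/125
back: M1=4−1/3·-1308/125=936/125
M: M0=0, M1=936/125, M2=-1308/125, M3=726/125, M4=0
seg 0: a=2, c=M0/2=0, d=(M1−M0)/(6·1)=156/125, b=Δ0−h0·(2M0+M1)/6=-406/125
seg 1: a=0, c=M1/2=468/125, d=(M2−M1)/(6·2)=-187/125, b=Δ1−h1·(2M1+M2)/6=62/125
seg 2: a=4, c=M2/2=-654/125, d=(M3−M2)/(6·1)=339/125, b=Δ2−h2·(2M2+M3)/6=-62/25
seg 3: a=-1, c=M3/2=363/125, d=(M4−M3)/(6·3)=-121/375, b=Δ3−h3·(2M3+M4)/6=-601/125
t_q=1/4 → seg 0, τ=1/4; S=2+-406/125·τ+0·τ²+156/125·τ³=483/400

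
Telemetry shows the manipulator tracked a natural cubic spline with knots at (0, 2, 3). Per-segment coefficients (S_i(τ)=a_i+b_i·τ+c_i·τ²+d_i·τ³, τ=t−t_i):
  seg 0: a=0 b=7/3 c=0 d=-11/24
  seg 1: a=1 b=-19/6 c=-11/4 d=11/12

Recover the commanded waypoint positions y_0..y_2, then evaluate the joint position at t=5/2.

y_0=0 y_1=1 y_2=-4
S(5/2) = -37/32

y_0 = S_0(0) = a_0 = 0
y_1 = S_1(0) = a_1 = 1
y_2 = S_1(1) = -4
t_q=5/2 is in segment 1 (τ=1/2); S_1(τ)=-37/32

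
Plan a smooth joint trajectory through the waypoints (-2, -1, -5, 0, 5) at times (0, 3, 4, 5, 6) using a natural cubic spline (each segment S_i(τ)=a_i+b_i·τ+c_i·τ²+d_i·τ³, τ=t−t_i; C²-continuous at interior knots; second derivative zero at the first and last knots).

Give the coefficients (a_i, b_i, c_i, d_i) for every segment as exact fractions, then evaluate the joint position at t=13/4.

  seg 0: a=-2 b=1025/348 c=0 d=-101/348
  seg 1: a=-1 b=-851/174 c=-303/116 d=1219/348
  seg 2: a=-5 b=137/348 c=229/29 d=-1145/348
  seg 3: a=0 b=1099/174 c=-229/116 d=229/348
S(13/4) = -17307/7424

Δ: Δ0=1/3, Δ1=-4, Δ2=5, Δ3=5
row 1: diag=8, rhs=-26; c'=1/8, d'=-13/4
row 2: denom=4−1·1/8=31/8; d'=(54−1·-13/4)/(31/8)=458/31
row 3: denom=4−1·8/31=116/31; d'=(0−1·458/31)/(116/31)=-229/58
back: M3=-229/58
back: M2=458/31−8/31·-229/58=458/29
back: M1=-13/4−1/8·458/29=-303/58
M: M0=0, M1=-303/58, M2=458/29, M3=-229/58, M4=0
seg 0: a=-2, c=M0/2=0, d=(M1−M0)/(6·3)=-101/348, b=Δ0−h0·(2M0+M1)/6=1025/348
seg 1: a=-1, c=M1/2=-303/116, d=(M2−M1)/(6·1)=1219/348, b=Δ1−h1·(2M1+M2)/6=-851/174
seg 2: a=-5, c=M2/2=229/29, d=(M3−M2)/(6·1)=-1145/348, b=Δ2−h2·(2M2+M3)/6=137/348
seg 3: a=0, c=M3/2=-229/116, d=(M4−M3)/(6·1)=229/348, b=Δ3−h3·(2M3+M4)/6=1099/174
t_q=13/4 → seg 1, τ=1/4; S=-1+-851/174·τ+-303/116·τ²+1219/348·τ³=-17307/7424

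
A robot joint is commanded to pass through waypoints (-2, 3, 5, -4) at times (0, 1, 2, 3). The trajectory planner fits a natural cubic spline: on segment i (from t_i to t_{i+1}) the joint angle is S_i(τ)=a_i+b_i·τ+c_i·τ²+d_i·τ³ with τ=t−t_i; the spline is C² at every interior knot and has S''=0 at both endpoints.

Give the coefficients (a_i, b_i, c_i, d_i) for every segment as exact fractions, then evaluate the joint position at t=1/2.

  seg 0: a=-2 b=76/15 c=0 d=-1/15
  seg 1: a=3 b=73/15 c=-1/5 d=-8/3
  seg 2: a=5 b=-53/15 c=-41/5 d=41/15
S(1/2) = 21/40

Δ: Δ0=5, Δ1=2, Δ2=-9
row 1: diag=4, rhs=-18; c'=1/4, d'=-9/2
row 2: denom=4−1·1/4=15/4; d'=(-66−1·-9/2)/(15/4)=-82/5
back: M2=-82/5
back: M1=-9/2−1/4·-82/5=-2/5
M: M0=0, M1=-2/5, M2=-82/5, M3=0
seg 0: a=-2, c=M0/2=0, d=(M1−M0)/(6·1)=-1/15, b=Δ0−h0·(2M0+M1)/6=76/15
seg 1: a=3, c=M1/2=-1/5, d=(M2−M1)/(6·1)=-8/3, b=Δ1−h1·(2M1+M2)/6=73/15
seg 2: a=5, c=M2/2=-41/5, d=(M3−M2)/(6·1)=41/15, b=Δ2−h2·(2M2+M3)/6=-53/15
t_q=1/2 → seg 0, τ=1/2; S=-2+76/15·τ+0·τ²+-1/15·τ³=21/40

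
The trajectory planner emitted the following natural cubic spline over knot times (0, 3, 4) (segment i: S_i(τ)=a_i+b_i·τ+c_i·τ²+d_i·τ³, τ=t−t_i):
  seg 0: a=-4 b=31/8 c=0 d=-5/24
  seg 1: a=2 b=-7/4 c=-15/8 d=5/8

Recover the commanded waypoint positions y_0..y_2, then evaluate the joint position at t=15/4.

y_0=-4 y_1=2 y_2=-1
S(15/4) = -53/512

y_0 = S_0(0) = a_0 = -4
y_1 = S_1(0) = a_1 = 2
y_2 = S_1(1) = -1
t_q=15/4 is in segment 1 (τ=3/4); S_1(τ)=-53/512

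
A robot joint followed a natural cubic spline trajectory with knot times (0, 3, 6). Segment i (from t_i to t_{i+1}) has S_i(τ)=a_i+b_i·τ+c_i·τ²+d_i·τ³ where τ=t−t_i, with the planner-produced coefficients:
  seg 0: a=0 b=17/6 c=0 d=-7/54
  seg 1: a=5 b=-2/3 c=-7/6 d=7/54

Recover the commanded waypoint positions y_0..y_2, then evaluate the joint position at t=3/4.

y_0 = S_0(0) = a_0 = 0
y_1 = S_1(0) = a_1 = 5
y_2 = S_1(3) = -4
t_q=3/4 is in segment 0 (τ=3/4); S_0(τ)=265/128

y_0=0 y_1=5 y_2=-4
S(3/4) = 265/128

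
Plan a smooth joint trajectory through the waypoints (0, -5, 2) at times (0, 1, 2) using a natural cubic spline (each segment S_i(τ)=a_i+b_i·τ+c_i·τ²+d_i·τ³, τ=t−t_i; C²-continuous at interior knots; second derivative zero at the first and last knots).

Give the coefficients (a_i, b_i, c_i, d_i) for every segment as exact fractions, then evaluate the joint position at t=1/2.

Δ: Δ0=-5, Δ1=7
row 1: diag=4, rhs=72; c'=1/4, d'=18
back: M1=18
M: M0=0, M1=18, M2=0
seg 0: a=0, c=M0/2=0, d=(M1−M0)/(6·1)=3, b=Δ0−h0·(2M0+M1)/6=-8
seg 1: a=-5, c=M1/2=9, d=(M2−M1)/(6·1)=-3, b=Δ1−h1·(2M1+M2)/6=1
t_q=1/2 → seg 0, τ=1/2; S=0+-8·τ+0·τ²+3·τ³=-29/8

  seg 0: a=0 b=-8 c=0 d=3
  seg 1: a=-5 b=1 c=9 d=-3
S(1/2) = -29/8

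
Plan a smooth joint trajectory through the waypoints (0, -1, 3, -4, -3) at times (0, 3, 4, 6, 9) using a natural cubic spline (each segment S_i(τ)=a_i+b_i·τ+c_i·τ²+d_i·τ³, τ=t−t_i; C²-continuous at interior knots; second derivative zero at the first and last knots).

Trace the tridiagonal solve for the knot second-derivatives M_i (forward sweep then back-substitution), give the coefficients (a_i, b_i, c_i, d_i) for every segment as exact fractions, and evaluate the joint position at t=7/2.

  seg 0: a=0 b=-187/73 c=0 d=488/1971
  seg 1: a=-1 b=301/73 c=488/219 d=-515/219
  seg 2: a=3 b=334/219 c=-1057/219 d=2027/1752
  seg 3: a=-4 b=-569/146 c=1853/876 d=-1853/7884
S(7/2) = 2321/1752

Δ: Δ0=-1/3, Δ1=4, Δ2=-7/2, Δ3=1/3
row 1: diag=8, rhs=26; c'=1/8, d'=13/4
row 2: denom=6−1·1/8=47/8; d'=(-45−1·13/4)/(47/8)=-386/47
row 3: denom=10−2·16/47=438/47; d'=(23−2·-386/47)/(438/47)=1853/438
back: M3=1853/438
back: M2=-386/47−16/47·1853/438=-2114/219
back: M1=13/4−1/8·-2114/219=976/219
M: M0=0, M1=976/219, M2=-2114/219, M3=1853/438, M4=0
seg 0: a=0, c=M0/2=0, d=(M1−M0)/(6·3)=488/1971, b=Δ0−h0·(2M0+M1)/6=-187/73
seg 1: a=-1, c=M1/2=488/219, d=(M2−M1)/(6·1)=-515/219, b=Δ1−h1·(2M1+M2)/6=301/73
seg 2: a=3, c=M2/2=-1057/219, d=(M3−M2)/(6·2)=2027/1752, b=Δ2−h2·(2M2+M3)/6=334/219
seg 3: a=-4, c=M3/2=1853/876, d=(M4−M3)/(6·3)=-1853/7884, b=Δ3−h3·(2M3+M4)/6=-569/146
t_q=7/2 → seg 1, τ=1/2; S=-1+301/73·τ+488/219·τ²+-515/219·τ³=2321/1752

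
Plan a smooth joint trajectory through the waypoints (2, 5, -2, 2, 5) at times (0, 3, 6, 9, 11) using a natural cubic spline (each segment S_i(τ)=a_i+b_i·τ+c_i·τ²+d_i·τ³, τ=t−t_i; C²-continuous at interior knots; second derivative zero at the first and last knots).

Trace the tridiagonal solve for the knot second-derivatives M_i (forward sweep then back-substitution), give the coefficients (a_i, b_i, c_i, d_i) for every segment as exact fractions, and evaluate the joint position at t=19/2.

Δ: Δ0=1, Δ1=-7/3, Δ2=4/3, Δ3=3/2
row 1: diag=12, rhs=-20; c'=1/4, d'=-5/3
row 2: denom=12−3·1/4=45/4; d'=(22−3·-5/3)/(45/4)=12/5
row 3: denom=10−3·4/15=46/5; d'=(1−3·12/5)/(46/5)=-31/46
back: M3=-31/46
back: M2=12/5−4/15·-31/46=178/69
back: M1=-5/3−1/4·178/69=-319/138
M: M0=0, M1=-319/138, M2=178/69, M3=-31/46, M4=0
seg 0: a=2, c=M0/2=0, d=(M1−M0)/(6·3)=-319/2484, b=Δ0−h0·(2M0+M1)/6=595/276
seg 1: a=5, c=M1/2=-319/276, d=(M2−M1)/(6·3)=25/92, b=Δ1−h1·(2M1+M2)/6=-181/138
seg 2: a=-2, c=M2/2=89/69, d=(M3−M2)/(6·3)=-449/2484, b=Δ2−h2·(2M2+M3)/6=-251/276
seg 3: a=2, c=M3/2=-31/92, d=(M4−M3)/(6·2)=31/552, b=Δ3−h3·(2M3+M4)/6=269/138
t_q=19/2 → seg 3, τ=1/2; S=2+269/138·τ+-31/92·τ²+31/552·τ³=4265/1472

  seg 0: a=2 b=595/276 c=0 d=-319/2484
  seg 1: a=5 b=-181/138 c=-319/276 d=25/92
  seg 2: a=-2 b=-251/276 c=89/69 d=-449/2484
  seg 3: a=2 b=269/138 c=-31/92 d=31/552
S(19/2) = 4265/1472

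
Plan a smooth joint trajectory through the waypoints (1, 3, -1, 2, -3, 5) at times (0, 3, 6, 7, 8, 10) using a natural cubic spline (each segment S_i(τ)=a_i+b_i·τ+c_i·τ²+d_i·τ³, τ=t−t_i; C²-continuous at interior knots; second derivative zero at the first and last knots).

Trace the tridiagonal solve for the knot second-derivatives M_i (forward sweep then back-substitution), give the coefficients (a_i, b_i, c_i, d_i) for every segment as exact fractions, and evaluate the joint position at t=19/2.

  seg 0: a=1 b=3764/1929 c=0 d=-826/5787
  seg 1: a=3 b=-3670/1929 c=-826/643 d=316/643
  seg 2: a=-1 b=7058/1929 c=2018/643 d=-7325/1929
  seg 3: a=2 b=-2809/1929 c=-5307/643 d=9085/1929
  seg 4: a=-3 b=-7396/1929 c=3778/643 d=-1889/1929
S(19/2) = 5987/5144

Δ: Δ0=2/3, Δ1=-4/3, Δ2=3, Δ3=-5, Δ4=4
row 1: diag=12, rhs=-12; c'=1/4, d'=-1
row 2: denom=8−3·1/4=29/4; d'=(26−3·-1)/(29/4)=4
row 3: denom=4−1·4/29=112/29; d'=(-48−1·4)/(112/29)=-377/28
row 4: denom=6−1·29/112=643/112; d'=(54−1·-377/28)/(643/112)=7556/643
back: M4=7556/643
back: M3=-377/28−29/112·7556/643=-10614/643
back: M2=4−4/29·-10614/643=4036/643
back: M1=-1−1/4·4036/643=-1652/643
M: M0=0, M1=-1652/643, M2=4036/643, M3=-10614/643, M4=7556/643, M5=0
seg 0: a=1, c=M0/2=0, d=(M1−M0)/(6·3)=-826/5787, b=Δ0−h0·(2M0+M1)/6=3764/1929
seg 1: a=3, c=M1/2=-826/643, d=(M2−M1)/(6·3)=316/643, b=Δ1−h1·(2M1+M2)/6=-3670/1929
seg 2: a=-1, c=M2/2=2018/643, d=(M3−M2)/(6·1)=-7325/1929, b=Δ2−h2·(2M2+M3)/6=7058/1929
seg 3: a=2, c=M3/2=-5307/643, d=(M4−M3)/(6·1)=9085/1929, b=Δ3−h3·(2M3+M4)/6=-2809/1929
seg 4: a=-3, c=M4/2=3778/643, d=(M5−M4)/(6·2)=-1889/1929, b=Δ4−h4·(2M4+M5)/6=-7396/1929
t_q=19/2 → seg 4, τ=3/2; S=-3+-7396/1929·τ+3778/643·τ²+-1889/1929·τ³=5987/5144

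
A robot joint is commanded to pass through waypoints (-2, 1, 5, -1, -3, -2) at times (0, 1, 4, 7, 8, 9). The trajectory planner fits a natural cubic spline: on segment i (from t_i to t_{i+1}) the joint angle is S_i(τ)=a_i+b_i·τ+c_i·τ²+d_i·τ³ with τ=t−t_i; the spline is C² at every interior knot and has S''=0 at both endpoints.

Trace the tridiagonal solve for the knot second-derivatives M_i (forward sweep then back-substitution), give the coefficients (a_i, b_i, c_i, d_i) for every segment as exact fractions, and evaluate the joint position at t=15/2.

Δ: Δ0=3, Δ1=4/3, Δ2=-2, Δ3=-2, Δ4=1
row 1: diag=8, rhs=-10; c'=3/8, d'=-5/4
row 2: denom=12−3·3/8=87/8; d'=(-20−3·-5/4)/(87/8)=-130/87
row 3: denom=8−3·8/29=208/29; d'=(0−3·-130/87)/(208/29)=5/8
row 4: denom=4−1·29/208=803/208; d'=(18−1·5/8)/(803/208)=3614/803
back: M4=3614/803
back: M3=5/8−29/208·3614/803=-2/803
back: M2=-130/87−8/29·-2/803=-3598/2409
back: M1=-5/4−3/8·-3598/2409=-554/803
M: M0=0, M1=-554/803, M2=-3598/2409, M3=-2/803, M4=3614/803, M5=0
seg 0: a=-2, c=M0/2=0, d=(M1−M0)/(6·1)=-277/2409, b=Δ0−h0·(2M0+M1)/6=7504/2409
seg 1: a=1, c=M1/2=-277/803, d=(M2−M1)/(6·3)=-88/1971, b=Δ1−h1·(2M1+M2)/6=6673/2409
seg 2: a=5, c=M2/2=-1799/2409, d=(M3−M2)/(6·3)=1796/21681, b=Δ2−h2·(2M2+M3)/6=-1217/2409
seg 3: a=-1, c=M3/2=-1/803, d=(M4−M3)/(6·1)=1808/2409, b=Δ3−h3·(2M3+M4)/6=-6623/2409
seg 4: a=-3, c=M4/2=1807/803, d=(M5−M4)/(6·1)=-1807/2409, b=Δ4−h4·(2M4+M5)/6=-1205/2409
t_q=15/2 → seg 3, τ=1/2; S=-1+-6623/2409·τ+-1/803·τ²+1808/2409·τ³=-7327/3212

  seg 0: a=-2 b=7504/2409 c=0 d=-277/2409
  seg 1: a=1 b=6673/2409 c=-277/803 d=-88/1971
  seg 2: a=5 b=-1217/2409 c=-1799/2409 d=1796/21681
  seg 3: a=-1 b=-6623/2409 c=-1/803 d=1808/2409
  seg 4: a=-3 b=-1205/2409 c=1807/803 d=-1807/2409
S(15/2) = -7327/3212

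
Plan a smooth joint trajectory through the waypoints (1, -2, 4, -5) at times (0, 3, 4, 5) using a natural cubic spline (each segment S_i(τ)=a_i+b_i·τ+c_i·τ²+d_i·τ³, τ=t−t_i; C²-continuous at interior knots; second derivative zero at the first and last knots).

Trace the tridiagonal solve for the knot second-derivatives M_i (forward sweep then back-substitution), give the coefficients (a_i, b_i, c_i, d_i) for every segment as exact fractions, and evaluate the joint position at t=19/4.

  seg 0: a=1 b=-160/31 c=0 d=43/93
  seg 1: a=-2 b=227/31 c=129/31 d=-170/31
  seg 2: a=4 b=-25/31 c=-381/31 d=127/31
S(19/4) = -3551/1984

Δ: Δ0=-1, Δ1=6, Δ2=-9
row 1: diag=8, rhs=42; c'=1/8, d'=21/4
row 2: denom=4−1·1/8=31/8; d'=(-90−1·21/4)/(31/8)=-762/31
back: M2=-762/31
back: M1=21/4−1/8·-762/31=258/31
M: M0=0, M1=258/31, M2=-762/31, M3=0
seg 0: a=1, c=M0/2=0, d=(M1−M0)/(6·3)=43/93, b=Δ0−h0·(2M0+M1)/6=-160/31
seg 1: a=-2, c=M1/2=129/31, d=(M2−M1)/(6·1)=-170/31, b=Δ1−h1·(2M1+M2)/6=227/31
seg 2: a=4, c=M2/2=-381/31, d=(M3−M2)/(6·1)=127/31, b=Δ2−h2·(2M2+M3)/6=-25/31
t_q=19/4 → seg 2, τ=3/4; S=4+-25/31·τ+-381/31·τ²+127/31·τ³=-3551/1984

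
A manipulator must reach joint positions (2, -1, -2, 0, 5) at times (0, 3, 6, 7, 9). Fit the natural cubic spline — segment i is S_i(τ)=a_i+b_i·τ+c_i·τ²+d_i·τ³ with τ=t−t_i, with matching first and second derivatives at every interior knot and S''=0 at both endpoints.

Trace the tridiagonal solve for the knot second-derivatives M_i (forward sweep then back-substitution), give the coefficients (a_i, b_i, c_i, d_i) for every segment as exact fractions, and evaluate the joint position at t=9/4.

Δ: Δ0=-1, Δ1=-1/3, Δ2=2, Δ3=5/2
row 1: diag=12, rhs=4; c'=1/4, d'=1/3
row 2: denom=8−3·1/4=29/4; d'=(14−3·1/3)/(29/4)=52/29
row 3: denom=6−1·4/29=170/29; d'=(3−1·52/29)/(170/29)=7/34
back: M3=7/34
back: M2=52/29−4/29·7/34=30/17
back: M1=1/3−1/4·30/17=-11/102
M: M0=0, M1=-11/102, M2=30/17, M3=7/34, M4=0
seg 0: a=2, c=M0/2=0, d=(M1−M0)/(6·3)=-11/1836, b=Δ0−h0·(2M0+M1)/6=-193/204
seg 1: a=-1, c=M1/2=-11/204, d=(M2−M1)/(6·3)=191/1836, b=Δ1−h1·(2M1+M2)/6=-113/102
seg 2: a=-2, c=M2/2=15/17, d=(M3−M2)/(6·1)=-53/204, b=Δ2−h2·(2M2+M3)/6=281/204
seg 3: a=0, c=M3/2=7/68, d=(M4−M3)/(6·2)=-7/408, b=Δ3−h3·(2M3+M4)/6=241/102
t_q=9/4 → seg 0, τ=9/4; S=2+-193/204·τ+0·τ²+-11/1836·τ³=-857/4352

  seg 0: a=2 b=-193/204 c=0 d=-11/1836
  seg 1: a=-1 b=-113/102 c=-11/204 d=191/1836
  seg 2: a=-2 b=281/204 c=15/17 d=-53/204
  seg 3: a=0 b=241/102 c=7/68 d=-7/408
S(9/4) = -857/4352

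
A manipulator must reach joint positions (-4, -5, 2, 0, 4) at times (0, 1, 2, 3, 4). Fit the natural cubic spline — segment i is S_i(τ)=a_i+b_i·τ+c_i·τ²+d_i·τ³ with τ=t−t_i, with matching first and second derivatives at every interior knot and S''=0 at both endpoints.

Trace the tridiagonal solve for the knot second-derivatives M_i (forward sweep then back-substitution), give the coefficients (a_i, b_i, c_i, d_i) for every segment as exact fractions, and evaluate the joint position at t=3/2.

  seg 0: a=-4 b=-109/28 c=0 d=81/28
  seg 1: a=-5 b=67/14 c=243/28 d=-181/28
  seg 2: a=2 b=11/4 c=-75/7 d=167/28
  seg 3: a=0 b=-11/14 c=201/28 d=-67/28
S(3/2) = -279/224

Δ: Δ0=-1, Δ1=7, Δ2=-2, Δ3=4
row 1: diag=4, rhs=48; c'=1/4, d'=12
row 2: denom=4−1·1/4=15/4; d'=(-54−1·12)/(15/4)=-88/5
row 3: denom=4−1·4/15=56/15; d'=(36−1·-88/5)/(56/15)=201/14
back: M3=201/14
back: M2=-88/5−4/15·201/14=-150/7
back: M1=12−1/4·-150/7=243/14
M: M0=0, M1=243/14, M2=-150/7, M3=201/14, M4=0
seg 0: a=-4, c=M0/2=0, d=(M1−M0)/(6·1)=81/28, b=Δ0−h0·(2M0+M1)/6=-109/28
seg 1: a=-5, c=M1/2=243/28, d=(M2−M1)/(6·1)=-181/28, b=Δ1−h1·(2M1+M2)/6=67/14
seg 2: a=2, c=M2/2=-75/7, d=(M3−M2)/(6·1)=167/28, b=Δ2−h2·(2M2+M3)/6=11/4
seg 3: a=0, c=M3/2=201/28, d=(M4−M3)/(6·1)=-67/28, b=Δ3−h3·(2M3+M4)/6=-11/14
t_q=3/2 → seg 1, τ=1/2; S=-5+67/14·τ+243/28·τ²+-181/28·τ³=-279/224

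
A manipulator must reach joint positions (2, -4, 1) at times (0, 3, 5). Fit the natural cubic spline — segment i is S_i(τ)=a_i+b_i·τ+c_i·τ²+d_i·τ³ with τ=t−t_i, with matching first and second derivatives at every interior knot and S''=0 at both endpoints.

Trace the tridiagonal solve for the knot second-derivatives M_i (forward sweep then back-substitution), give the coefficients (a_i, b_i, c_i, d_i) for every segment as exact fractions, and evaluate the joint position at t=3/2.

  seg 0: a=2 b=-67/20 c=0 d=3/20
  seg 1: a=-4 b=7/10 c=27/20 d=-9/40
S(3/2) = -403/160

Δ: Δ0=-2, Δ1=5/2
row 1: diag=10, rhs=27; c'=1/5, d'=27/10
back: M1=27/10
M: M0=0, M1=27/10, M2=0
seg 0: a=2, c=M0/2=0, d=(M1−M0)/(6·3)=3/20, b=Δ0−h0·(2M0+M1)/6=-67/20
seg 1: a=-4, c=M1/2=27/20, d=(M2−M1)/(6·2)=-9/40, b=Δ1−h1·(2M1+M2)/6=7/10
t_q=3/2 → seg 0, τ=3/2; S=2+-67/20·τ+0·τ²+3/20·τ³=-403/160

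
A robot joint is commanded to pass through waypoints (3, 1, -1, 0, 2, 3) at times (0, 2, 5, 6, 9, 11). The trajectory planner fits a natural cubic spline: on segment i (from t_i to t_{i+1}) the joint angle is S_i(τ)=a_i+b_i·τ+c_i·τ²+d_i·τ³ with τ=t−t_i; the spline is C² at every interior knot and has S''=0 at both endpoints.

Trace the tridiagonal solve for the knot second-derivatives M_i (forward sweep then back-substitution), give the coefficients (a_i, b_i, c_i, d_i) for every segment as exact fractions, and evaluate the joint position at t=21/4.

Δ: Δ0=-1, Δ1=-2/3, Δ2=1, Δ3=2/3, Δ4=1/2
row 1: diag=10, rhs=2; c'=3/10, d'=1/5
row 2: denom=8−3·3/10=71/10; d'=(10−3·1/5)/(71/10)=94/71
row 3: denom=8−1·10/71=558/71; d'=(-2−1·94/71)/(558/71)=-118/279
row 4: denom=10−3·71/186=549/62; d'=(-1−3·-118/279)/(549/62)=50/1647
back: M4=50/1647
back: M3=-118/279−71/186·50/1647=-2147/4941
back: M2=94/71−10/71·-2147/4941=6844/4941
back: M1=1/5−3/10·6844/4941=-355/1647
M: M0=0, M1=-355/1647, M2=6844/4941, M3=-2147/4941, M4=50/1647, M5=0
seg 0: a=3, c=M0/2=0, d=(M1−M0)/(6·2)=-355/19764, b=Δ0−h0·(2M0+M1)/6=-4586/4941
seg 1: a=1, c=M1/2=-355/3294, d=(M2−M1)/(6·3)=7909/88938, b=Δ1−h1·(2M1+M2)/6=-5651/4941
seg 2: a=-1, c=M2/2=3422/4941, d=(M3−M2)/(6·1)=-37/122, b=Δ2−h2·(2M2+M3)/6=6035/9882
seg 3: a=0, c=M3/2=-2147/9882, d=(M4−M3)/(6·3)=2297/88938, b=Δ3−h3·(2M3+M4)/6=5366/4941
seg 4: a=2, c=M4/2=25/1647, d=(M5−M4)/(6·2)=-25/9882, b=Δ4−h4·(2M4+M5)/6=4741/9882
t_q=21/4 → seg 2, τ=1/4; S=-1+6035/9882·τ+3422/4941·τ²+-37/122·τ³=-170503/210816

  seg 0: a=3 b=-4586/4941 c=0 d=-355/19764
  seg 1: a=1 b=-5651/4941 c=-355/3294 d=7909/88938
  seg 2: a=-1 b=6035/9882 c=3422/4941 d=-37/122
  seg 3: a=0 b=5366/4941 c=-2147/9882 d=2297/88938
  seg 4: a=2 b=4741/9882 c=25/1647 d=-25/9882
S(21/4) = -170503/210816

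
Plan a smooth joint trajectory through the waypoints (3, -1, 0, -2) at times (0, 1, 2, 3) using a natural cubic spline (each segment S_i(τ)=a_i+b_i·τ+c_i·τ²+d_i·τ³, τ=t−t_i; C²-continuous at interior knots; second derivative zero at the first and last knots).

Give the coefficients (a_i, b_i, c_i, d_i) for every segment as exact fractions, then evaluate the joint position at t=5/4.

  seg 0: a=3 b=-83/15 c=0 d=23/15
  seg 1: a=-1 b=-14/15 c=23/5 d=-8/3
  seg 2: a=0 b=4/15 c=-17/5 d=17/15
S(5/4) = -79/80

Δ: Δ0=-4, Δ1=1, Δ2=-2
row 1: diag=4, rhs=30; c'=1/4, d'=15/2
row 2: denom=4−1·1/4=15/4; d'=(-18−1·15/2)/(15/4)=-34/5
back: M2=-34/5
back: M1=15/2−1/4·-34/5=46/5
M: M0=0, M1=46/5, M2=-34/5, M3=0
seg 0: a=3, c=M0/2=0, d=(M1−M0)/(6·1)=23/15, b=Δ0−h0·(2M0+M1)/6=-83/15
seg 1: a=-1, c=M1/2=23/5, d=(M2−M1)/(6·1)=-8/3, b=Δ1−h1·(2M1+M2)/6=-14/15
seg 2: a=0, c=M2/2=-17/5, d=(M3−M2)/(6·1)=17/15, b=Δ2−h2·(2M2+M3)/6=4/15
t_q=5/4 → seg 1, τ=1/4; S=-1+-14/15·τ+23/5·τ²+-8/3·τ³=-79/80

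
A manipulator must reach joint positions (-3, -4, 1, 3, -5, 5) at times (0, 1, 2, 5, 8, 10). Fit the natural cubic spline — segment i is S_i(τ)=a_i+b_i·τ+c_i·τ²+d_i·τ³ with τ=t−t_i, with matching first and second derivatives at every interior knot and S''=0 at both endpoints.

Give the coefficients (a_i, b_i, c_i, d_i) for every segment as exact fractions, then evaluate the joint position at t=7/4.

Δ: Δ0=-1, Δ1=5, Δ2=2/3, Δ3=-8/3, Δ4=5
row 1: diag=4, rhs=36; c'=1/4, d'=9
row 2: denom=8−1·1/4=31/4; d'=(-26−1·9)/(31/4)=-140/31
row 3: denom=12−3·12/31=336/31; d'=(-20−3·-140/31)/(336/31)=-25/42
row 4: denom=10−3·31/112=1027/112; d'=(46−3·-25/42)/(1027/112)=5352/1027
back: M4=5352/1027
back: M3=-25/42−31/112·5352/1027=-6278/3081
back: M2=-140/31−12/31·-6278/3081=-3828/1027
back: M1=9−1/4·-3828/1027=10200/1027
M: M0=0, M1=10200/1027, M2=-3828/1027, M3=-6278/3081, M4=5352/1027, M5=0
seg 0: a=-3, c=M0/2=0, d=(M1−M0)/(6·1)=1700/1027, b=Δ0−h0·(2M0+M1)/6=-2727/1027
seg 1: a=-4, c=M1/2=5100/1027, d=(M2−M1)/(6·1)=-2338/1027, b=Δ1−h1·(2M1+M2)/6=2373/1027
seg 2: a=1, c=M2/2=-1914/1027, d=(M3−M2)/(6·3)=2603/27729, b=Δ2−h2·(2M2+M3)/6=5559/1027
seg 3: a=3, c=M3/2=-3139/3081, d=(M4−M3)/(6·3)=859/2133, b=Δ3−h3·(2M3+M4)/6=-3322/1027
seg 4: a=-5, c=M4/2=2676/1027, d=(M5−M4)/(6·2)=-446/1027, b=Δ4−h4·(2M4+M5)/6=1567/1027
t_q=7/4 → seg 1, τ=3/4; S=-4+2373/1027·τ+5100/1027·τ²+-2338/1027·τ³=-14267/32864

  seg 0: a=-3 b=-2727/1027 c=0 d=1700/1027
  seg 1: a=-4 b=2373/1027 c=5100/1027 d=-2338/1027
  seg 2: a=1 b=5559/1027 c=-1914/1027 d=2603/27729
  seg 3: a=3 b=-3322/1027 c=-3139/3081 d=859/2133
  seg 4: a=-5 b=1567/1027 c=2676/1027 d=-446/1027
S(7/4) = -14267/32864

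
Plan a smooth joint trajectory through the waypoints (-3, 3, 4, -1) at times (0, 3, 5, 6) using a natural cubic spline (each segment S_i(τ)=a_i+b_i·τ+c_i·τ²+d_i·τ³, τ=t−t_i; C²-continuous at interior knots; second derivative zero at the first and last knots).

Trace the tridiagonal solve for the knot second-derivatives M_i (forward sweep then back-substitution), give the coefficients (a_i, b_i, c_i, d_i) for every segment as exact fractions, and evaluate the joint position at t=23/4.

  seg 0: a=-3 b=53/28 c=0 d=1/84
  seg 1: a=3 b=31/14 c=3/28 d=-27/56
  seg 2: a=4 b=-22/7 c=-39/14 d=13/14
S(23/4) = 419/896

Δ: Δ0=2, Δ1=1/2, Δ2=-5
row 1: diag=10, rhs=-9; c'=1/5, d'=-9/10
row 2: denom=6−2·1/5=28/5; d'=(-33−2·-9/10)/(28/5)=-39/7
back: M2=-39/7
back: M1=-9/10−1/5·-39/7=3/14
M: M0=0, M1=3/14, M2=-39/7, M3=0
seg 0: a=-3, c=M0/2=0, d=(M1−M0)/(6·3)=1/84, b=Δ0−h0·(2M0+M1)/6=53/28
seg 1: a=3, c=M1/2=3/28, d=(M2−M1)/(6·2)=-27/56, b=Δ1−h1·(2M1+M2)/6=31/14
seg 2: a=4, c=M2/2=-39/14, d=(M3−M2)/(6·1)=13/14, b=Δ2−h2·(2M2+M3)/6=-22/7
t_q=23/4 → seg 2, τ=3/4; S=4+-22/7·τ+-39/14·τ²+13/14·τ³=419/896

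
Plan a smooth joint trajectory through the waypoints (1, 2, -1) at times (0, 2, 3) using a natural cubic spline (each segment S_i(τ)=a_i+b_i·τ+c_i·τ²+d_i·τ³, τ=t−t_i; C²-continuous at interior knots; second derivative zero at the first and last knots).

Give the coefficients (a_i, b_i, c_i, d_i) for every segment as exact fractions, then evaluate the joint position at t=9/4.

Δ: Δ0=1/2, Δ1=-3
row 1: diag=6, rhs=-21; c'=1/6, d'=-7/2
back: M1=-7/2
M: M0=0, M1=-7/2, M2=0
seg 0: a=1, c=M0/2=0, d=(M1−M0)/(6·2)=-7/24, b=Δ0−h0·(2M0+M1)/6=5/3
seg 1: a=2, c=M1/2=-7/4, d=(M2−M1)/(6·1)=7/12, b=Δ1−h1·(2M1+M2)/6=-11/6
t_q=9/4 → seg 1, τ=1/4; S=2+-11/6·τ+-7/4·τ²+7/12·τ³=369/256

  seg 0: a=1 b=5/3 c=0 d=-7/24
  seg 1: a=2 b=-11/6 c=-7/4 d=7/12
S(9/4) = 369/256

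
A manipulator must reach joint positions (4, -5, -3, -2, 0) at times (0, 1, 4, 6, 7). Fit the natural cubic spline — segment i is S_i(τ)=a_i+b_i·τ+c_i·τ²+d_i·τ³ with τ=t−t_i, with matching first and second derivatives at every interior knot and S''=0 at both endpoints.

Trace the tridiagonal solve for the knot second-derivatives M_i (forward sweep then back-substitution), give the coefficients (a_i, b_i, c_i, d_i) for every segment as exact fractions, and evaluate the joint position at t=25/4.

Δ: Δ0=-9, Δ1=2/3, Δ2=1/2, Δ3=2
row 1: diag=8, rhs=58; c'=3/8, d'=29/4
row 2: denom=10−3·3/8=71/8; d'=(-1−3·29/4)/(71/8)=-182/71
row 3: denom=6−2·16/71=394/71; d'=(9−2·-182/71)/(394/71)=1003/394
back: M3=1003/394
back: M2=-182/71−16/71·1003/394=-618/197
back: M1=29/4−3/8·-618/197=1660/197
M: M0=0, M1=1660/197, M2=-618/197, M3=1003/394, M4=0
seg 0: a=4, c=M0/2=0, d=(M1−M0)/(6·1)=830/591, b=Δ0−h0·(2M0+M1)/6=-6149/591
seg 1: a=-5, c=M1/2=830/197, d=(M2−M1)/(6·3)=-1139/1773, b=Δ1−h1·(2M1+M2)/6=-3659/591
seg 2: a=-3, c=M2/2=-309/197, d=(M3−M2)/(6·2)=2239/4728, b=Δ2−h2·(2M2+M3)/6=1030/591
seg 3: a=-2, c=M3/2=1003/788, d=(M4−M3)/(6·1)=-1003/2364, b=Δ3−h3·(2M3+M4)/6=1361/1182
t_q=25/4 → seg 3, τ=1/4; S=-2+1361/1182·τ+1003/788·τ²+-1003/2364·τ³=-82669/50432

  seg 0: a=4 b=-6149/591 c=0 d=830/591
  seg 1: a=-5 b=-3659/591 c=830/197 d=-1139/1773
  seg 2: a=-3 b=1030/591 c=-309/197 d=2239/4728
  seg 3: a=-2 b=1361/1182 c=1003/788 d=-1003/2364
S(25/4) = -82669/50432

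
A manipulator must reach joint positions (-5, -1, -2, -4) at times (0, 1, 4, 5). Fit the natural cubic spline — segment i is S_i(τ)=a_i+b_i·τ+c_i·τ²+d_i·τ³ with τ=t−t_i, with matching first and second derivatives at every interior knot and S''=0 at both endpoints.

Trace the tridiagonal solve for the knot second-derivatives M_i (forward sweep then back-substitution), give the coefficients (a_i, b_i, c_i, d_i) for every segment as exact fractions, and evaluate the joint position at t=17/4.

  seg 0: a=-5 b=749/165 c=0 d=-89/165
  seg 1: a=-1 b=482/165 c=-89/55 d=8/45
  seg 2: a=-2 b=-328/165 c=-1/55 d=1/165
S(17/4) = -8793/3520

Δ: Δ0=4, Δ1=-1/3, Δ2=-2
row 1: diag=8, rhs=-26; c'=3/8, d'=-13/4
row 2: denom=8−3·3/8=55/8; d'=(-10−3·-13/4)/(55/8)=-2/55
back: M2=-2/55
back: M1=-13/4−3/8·-2/55=-178/55
M: M0=0, M1=-178/55, M2=-2/55, M3=0
seg 0: a=-5, c=M0/2=0, d=(M1−M0)/(6·1)=-89/165, b=Δ0−h0·(2M0+M1)/6=749/165
seg 1: a=-1, c=M1/2=-89/55, d=(M2−M1)/(6·3)=8/45, b=Δ1−h1·(2M1+M2)/6=482/165
seg 2: a=-2, c=M2/2=-1/55, d=(M3−M2)/(6·1)=1/165, b=Δ2−h2·(2M2+M3)/6=-328/165
t_q=17/4 → seg 2, τ=1/4; S=-2+-328/165·τ+-1/55·τ²+1/165·τ³=-8793/3520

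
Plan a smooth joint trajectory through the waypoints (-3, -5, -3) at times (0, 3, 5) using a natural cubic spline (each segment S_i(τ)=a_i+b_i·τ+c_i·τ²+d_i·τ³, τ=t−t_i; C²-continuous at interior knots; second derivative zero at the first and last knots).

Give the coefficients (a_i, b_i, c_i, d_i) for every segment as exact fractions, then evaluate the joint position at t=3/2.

  seg 0: a=-3 b=-7/6 c=0 d=1/18
  seg 1: a=-5 b=1/3 c=1/2 d=-1/12
S(3/2) = -73/16

Δ: Δ0=-2/3, Δ1=1
row 1: diag=10, rhs=10; c'=1/5, d'=1
back: M1=1
M: M0=0, M1=1, M2=0
seg 0: a=-3, c=M0/2=0, d=(M1−M0)/(6·3)=1/18, b=Δ0−h0·(2M0+M1)/6=-7/6
seg 1: a=-5, c=M1/2=1/2, d=(M2−M1)/(6·2)=-1/12, b=Δ1−h1·(2M1+M2)/6=1/3
t_q=3/2 → seg 0, τ=3/2; S=-3+-7/6·τ+0·τ²+1/18·τ³=-73/16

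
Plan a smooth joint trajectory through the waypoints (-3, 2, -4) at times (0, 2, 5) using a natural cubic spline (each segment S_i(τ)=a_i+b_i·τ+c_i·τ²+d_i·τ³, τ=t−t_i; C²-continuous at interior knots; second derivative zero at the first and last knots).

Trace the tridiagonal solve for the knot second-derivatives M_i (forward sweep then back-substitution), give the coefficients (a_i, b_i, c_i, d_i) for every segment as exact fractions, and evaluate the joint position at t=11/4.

  seg 0: a=-3 b=17/5 c=0 d=-9/40
  seg 1: a=2 b=7/10 c=-27/20 d=3/20
S(11/4) = 2341/1280

Δ: Δ0=5/2, Δ1=-2
row 1: diag=10, rhs=-27; c'=3/10, d'=-27/10
back: M1=-27/10
M: M0=0, M1=-27/10, M2=0
seg 0: a=-3, c=M0/2=0, d=(M1−M0)/(6·2)=-9/40, b=Δ0−h0·(2M0+M1)/6=17/5
seg 1: a=2, c=M1/2=-27/20, d=(M2−M1)/(6·3)=3/20, b=Δ1−h1·(2M1+M2)/6=7/10
t_q=11/4 → seg 1, τ=3/4; S=2+7/10·τ+-27/20·τ²+3/20·τ³=2341/1280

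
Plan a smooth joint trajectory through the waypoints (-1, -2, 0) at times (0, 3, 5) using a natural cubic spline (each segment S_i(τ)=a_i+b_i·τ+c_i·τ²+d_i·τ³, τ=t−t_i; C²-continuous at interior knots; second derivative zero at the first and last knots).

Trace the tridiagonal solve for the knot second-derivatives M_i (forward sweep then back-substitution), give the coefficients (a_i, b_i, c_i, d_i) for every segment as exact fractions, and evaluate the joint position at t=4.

  seg 0: a=-1 b=-11/15 c=0 d=2/45
  seg 1: a=-2 b=7/15 c=2/5 d=-1/15
S(4) = -6/5

Δ: Δ0=-1/3, Δ1=1
row 1: diag=10, rhs=8; c'=1/5, d'=4/5
back: M1=4/5
M: M0=0, M1=4/5, M2=0
seg 0: a=-1, c=M0/2=0, d=(M1−M0)/(6·3)=2/45, b=Δ0−h0·(2M0+M1)/6=-11/15
seg 1: a=-2, c=M1/2=2/5, d=(M2−M1)/(6·2)=-1/15, b=Δ1−h1·(2M1+M2)/6=7/15
t_q=4 → seg 1, τ=1; S=-2+7/15·τ+2/5·τ²+-1/15·τ³=-6/5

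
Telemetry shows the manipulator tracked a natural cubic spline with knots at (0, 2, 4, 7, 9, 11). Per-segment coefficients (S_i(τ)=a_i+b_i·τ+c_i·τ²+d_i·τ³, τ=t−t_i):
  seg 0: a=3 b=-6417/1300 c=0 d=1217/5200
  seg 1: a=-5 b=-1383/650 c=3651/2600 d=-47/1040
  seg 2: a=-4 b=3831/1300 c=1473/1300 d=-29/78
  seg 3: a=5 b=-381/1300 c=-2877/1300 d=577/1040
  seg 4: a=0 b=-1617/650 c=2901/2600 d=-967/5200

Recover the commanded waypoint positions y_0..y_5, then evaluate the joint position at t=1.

y_0 = S_0(0) = a_0 = 3
y_1 = S_1(0) = a_1 = -5
y_2 = S_2(0) = a_2 = -4
y_3 = S_3(0) = a_3 = 5
y_4 = S_4(0) = a_4 = 0
y_5 = S_4(2) = -2
t_q=1 is in segment 0 (τ=1); S_0(τ)=-8851/5200

y_0=3 y_1=-5 y_2=-4 y_3=5 y_4=0 y_5=-2
S(1) = -8851/5200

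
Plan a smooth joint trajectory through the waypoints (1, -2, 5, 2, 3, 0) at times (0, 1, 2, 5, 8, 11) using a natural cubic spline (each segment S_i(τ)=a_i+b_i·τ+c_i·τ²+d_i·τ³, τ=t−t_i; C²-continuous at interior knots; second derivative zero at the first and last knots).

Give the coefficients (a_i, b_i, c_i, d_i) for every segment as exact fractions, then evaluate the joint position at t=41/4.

  seg 0: a=1 b=-7373/1251 c=0 d=3620/1251
  seg 1: a=-2 b=3487/1251 c=3620/417 d=-5590/1251
  seg 2: a=5 b=8437/1251 c=-1970/417 d=8042/11259
  seg 3: a=2 b=-2897/1251 c=2132/1251 d=-3082/11259
  seg 4: a=3 b=649/1251 c=-950/1251 d=950/11259
S(41/4) = 5711/4448

Δ: Δ0=-3, Δ1=7, Δ2=-1, Δ3=1/3, Δ4=-1
row 1: diag=4, rhs=60; c'=1/4, d'=15
row 2: denom=8−1·1/4=31/4; d'=(-48−1·15)/(31/4)=-252/31
row 3: denom=12−3·12/31=336/31; d'=(8−3·-252/31)/(336/31)=251/84
row 4: denom=12−3·31/112=1251/112; d'=(-8−3·251/84)/(1251/112)=-1900/1251
back: M4=-1900/1251
back: M3=251/84−31/112·-1900/1251=4264/1251
back: M2=-252/31−12/31·4264/1251=-3940/417
back: M1=15−1/4·-3940/417=7240/417
M: M0=0, M1=7240/417, M2=-3940/417, M3=4264/1251, M4=-1900/1251, M5=0
seg 0: a=1, c=M0/2=0, d=(M1−M0)/(6·1)=3620/1251, b=Δ0−h0·(2M0+M1)/6=-7373/1251
seg 1: a=-2, c=M1/2=3620/417, d=(M2−M1)/(6·1)=-5590/1251, b=Δ1−h1·(2M1+M2)/6=3487/1251
seg 2: a=5, c=M2/2=-1970/417, d=(M3−M2)/(6·3)=8042/11259, b=Δ2−h2·(2M2+M3)/6=8437/1251
seg 3: a=2, c=M3/2=2132/1251, d=(M4−M3)/(6·3)=-3082/11259, b=Δ3−h3·(2M3+M4)/6=-2897/1251
seg 4: a=3, c=M4/2=-950/1251, d=(M5−M4)/(6·3)=950/11259, b=Δ4−h4·(2M4+M5)/6=649/1251
t_q=41/4 → seg 4, τ=9/4; S=3+649/1251·τ+-950/1251·τ²+950/11259·τ³=5711/4448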